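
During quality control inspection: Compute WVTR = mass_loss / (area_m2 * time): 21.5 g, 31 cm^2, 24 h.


Formula: WVTR = mass_loss / (area * time)
Step 1: Convert area: 31 cm^2 = 0.0031 m^2
Step 2: WVTR = 21.5 g / (0.0031 m^2 * 24 h)
Step 3: WVTR = 21.5 / 0.0744 = 289.0 g/m^2/h

289.0 g/m^2/h


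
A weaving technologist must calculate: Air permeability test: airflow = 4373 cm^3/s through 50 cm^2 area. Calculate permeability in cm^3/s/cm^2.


Formula: Air Permeability = Airflow / Test Area
AP = 4373 cm^3/s / 50 cm^2
AP = 87.5 cm^3/s/cm^2

87.5 cm^3/s/cm^2


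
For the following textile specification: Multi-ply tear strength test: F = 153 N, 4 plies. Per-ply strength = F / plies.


Formula: Per-ply strength = Total force / Number of plies
Per-ply = 153 N / 4
Per-ply = 38.25 N

38.25 N


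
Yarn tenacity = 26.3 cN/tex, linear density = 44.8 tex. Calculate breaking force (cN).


Formula: Breaking force = Tenacity * Linear density
F = 26.3 cN/tex * 44.8 tex
F = 1178.24 cN

1178.24 cN


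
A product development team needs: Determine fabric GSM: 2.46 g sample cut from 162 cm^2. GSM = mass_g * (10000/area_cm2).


Formula: GSM = mass_g / area_m2
Step 1: Convert area: 162 cm^2 = 162 / 10000 = 0.0162 m^2
Step 2: GSM = 2.46 g / 0.0162 m^2 = 151.9 g/m^2

151.9 g/m^2


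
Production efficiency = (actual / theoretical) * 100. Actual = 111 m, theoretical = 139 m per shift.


Formula: Efficiency% = (Actual output / Theoretical output) * 100
Efficiency% = (111 / 139) * 100
Efficiency% = 0.798561 * 100 = 79.8561% ≈ 79.9%

79.9%


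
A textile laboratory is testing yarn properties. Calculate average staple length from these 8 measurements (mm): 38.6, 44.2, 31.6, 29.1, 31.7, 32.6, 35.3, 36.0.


Formula: Mean = sum of lengths / count
Sum = 38.6 + 44.2 + 31.6 + 29.1 + 31.7 + 32.6 + 35.3 + 36.0
Sum = 279.1 mm
Mean = 279.1 / 8 = 34.89 mm

34.89 mm


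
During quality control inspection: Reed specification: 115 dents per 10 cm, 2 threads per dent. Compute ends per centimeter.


Formula: EPC = (dents per 10 cm * ends per dent) / 10
Step 1: Total ends per 10 cm = 115 * 2 = 230
Step 2: EPC = 230 / 10 = 23.0 ends/cm

23.0 ends/cm


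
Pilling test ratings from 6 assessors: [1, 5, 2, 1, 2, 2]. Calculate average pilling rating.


Formula: Mean = sum / count
Sum = 1 + 5 + 2 + 1 + 2 + 2 = 13
Mean = 13 / 6 = 2.2

2.2


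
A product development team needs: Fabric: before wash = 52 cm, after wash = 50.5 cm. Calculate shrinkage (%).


Formula: Shrinkage% = ((L_before - L_after) / L_before) * 100
Step 1: Shrinkage = 52 - 50.5 = 1.5 cm
Step 2: Shrinkage% = (1.5 / 52) * 100
Step 3: Shrinkage% = 0.028846 * 100 = 2.8846% ≈ 2.9%

2.9%


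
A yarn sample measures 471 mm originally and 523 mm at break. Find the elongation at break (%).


Formula: Elongation (%) = ((L_break - L0) / L0) * 100
Step 1: Extension = 523 - 471 = 52 mm
Step 2: Elongation = (52 / 471) * 100
Step 3: Elongation = 0.110403 * 100 = 11.0403% ≈ 11.0%

11.0%


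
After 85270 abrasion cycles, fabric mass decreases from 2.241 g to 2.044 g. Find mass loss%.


Formula: Mass loss% = ((m_before - m_after) / m_before) * 100
Step 1: Mass loss = 2.241 - 2.044 = 0.197 g
Step 2: Ratio = 0.197 / 2.241 = 0.0879072
Step 3: Mass loss% = 0.0879072 * 100 = 8.79072% ≈ 8.79%

8.79%


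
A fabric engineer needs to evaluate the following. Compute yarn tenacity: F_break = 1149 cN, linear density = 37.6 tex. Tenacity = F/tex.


Formula: Tenacity = Breaking force / Linear density
Tenacity = 1149 cN / 37.6 tex
Tenacity = 30.56 cN/tex

30.56 cN/tex


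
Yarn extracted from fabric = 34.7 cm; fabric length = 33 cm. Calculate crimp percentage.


Formula: Crimp% = ((L_yarn - L_fabric) / L_fabric) * 100
Step 1: Extension = 34.7 - 33 = 1.7 cm
Step 2: Crimp% = (1.7 / 33) * 100
Step 3: Crimp% = 0.051515 * 100 = 5.1515% ≈ 5.2%

5.2%


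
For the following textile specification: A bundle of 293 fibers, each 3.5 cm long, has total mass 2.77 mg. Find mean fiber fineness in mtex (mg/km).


Formula: fineness (mtex) = mass (mg) / total length (km) = (mass_mg / total_length_m) * 1000
Step 1: Convert fiber length: 3.5 cm = 0.035 m
Step 2: Total fiber length = 293 * 0.035 = 10.255 m
Step 3: Linear density = 2.77 mg / 10.255 m = 0.2701 mg/m
Step 4: fineness = 0.2701 * 1000 = 270.1 mtex

270.1 mtex


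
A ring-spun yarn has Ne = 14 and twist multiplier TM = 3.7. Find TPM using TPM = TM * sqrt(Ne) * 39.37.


Formula: TPM = TM * sqrt(Ne) * 39.37
Step 1: sqrt(Ne) = sqrt(14) = 3.7417
Step 2: TM * sqrt(Ne) = 3.7 * 3.7417 = 13.8443
Step 3: TPM = 13.8443 * 39.37 = 545 twists/m

545 twists/m


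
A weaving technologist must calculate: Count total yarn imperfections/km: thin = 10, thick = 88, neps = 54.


Formula: Total = thin places + thick places + neps
Total = 10 + 88 + 54
Total = 152 imperfections/km

152 imperfections/km


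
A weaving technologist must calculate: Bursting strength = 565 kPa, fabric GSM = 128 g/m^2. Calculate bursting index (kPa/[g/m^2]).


Formula: Bursting Index = Bursting Strength / Fabric GSM
BI = 565 kPa / 128 g/m^2
BI = 4.414 kPa/(g/m^2)

4.414 kPa/(g/m^2)


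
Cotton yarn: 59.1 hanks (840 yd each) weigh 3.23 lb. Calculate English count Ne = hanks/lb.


Formula: Ne = hanks / mass_lb
Substituting: Ne = 59.1 / 3.23
Ne = 18.3

18.3 Ne


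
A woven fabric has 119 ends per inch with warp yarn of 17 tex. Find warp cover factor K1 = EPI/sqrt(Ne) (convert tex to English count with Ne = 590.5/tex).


Formula: K1 = EPI / sqrt(Ne), with Ne = 590.5 / tex_warp
Step 1: Ne = 590.5 / 17 = 34.735
Step 2: sqrt(Ne) = sqrt(34.735) = 5.8936
Step 3: K1 = 119 / 5.8936 = 20.2

20.2


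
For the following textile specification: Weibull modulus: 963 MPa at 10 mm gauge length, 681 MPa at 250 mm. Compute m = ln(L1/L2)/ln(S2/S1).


Formula: m = ln(L1/L2) / ln(S2/S1)
Step 1: ln(L1/L2) = ln(10/250) = -3.21888
Step 2: S2/S1 = 681/963 = 0.70717
Step 3: ln(S2/S1) = ln(0.70717) = -0.34648
Step 4: m = -3.21888 / -0.34648 = 9.29

9.29 (Weibull m)


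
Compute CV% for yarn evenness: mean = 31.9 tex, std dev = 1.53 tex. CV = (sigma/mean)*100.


Formula: CV% = (standard deviation / mean) * 100
Step 1: Ratio = 1.53 / 31.9 = 0.047962
Step 2: CV% = 0.047962 * 100 = 4.7962% ≈ 4.8%

4.8%


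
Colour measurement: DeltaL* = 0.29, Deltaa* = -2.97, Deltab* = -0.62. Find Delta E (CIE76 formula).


Formula: Delta E = sqrt(dL*^2 + da*^2 + db*^2)
Step 1: dL*^2 = 0.29^2 = 0.0841
Step 2: da*^2 = (-2.97)^2 = 8.8209
Step 3: db*^2 = (-0.62)^2 = 0.3844
Step 4: Sum = 0.0841 + 8.8209 + 0.3844 = 9.2894
Step 5: Delta E = sqrt(9.2894) = 3.05

3.05 Delta E


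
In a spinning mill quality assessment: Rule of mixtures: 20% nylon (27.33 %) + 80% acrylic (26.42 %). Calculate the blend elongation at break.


Formula: Blend property = (fraction_A * property_A) + (fraction_B * property_B)
Step 1: Contribution A = 20/100 * 27.33 % = 5.466 %
Step 2: Contribution B = 80/100 * 26.42 % = 21.136 %
Step 3: Blend elongation at break = 5.466 + 21.136 = 26.602 %

26.602 %


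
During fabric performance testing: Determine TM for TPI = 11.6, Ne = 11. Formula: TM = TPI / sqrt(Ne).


Formula: TM = TPI / sqrt(Ne)
Step 1: sqrt(Ne) = sqrt(11) = 3.3166
Step 2: TM = 11.6 / 3.3166 = 3.50

3.50 TM


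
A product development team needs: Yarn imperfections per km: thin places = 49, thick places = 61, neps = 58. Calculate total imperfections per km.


Formula: Total = thin places + thick places + neps
Total = 49 + 61 + 58
Total = 168 imperfections/km

168 imperfections/km


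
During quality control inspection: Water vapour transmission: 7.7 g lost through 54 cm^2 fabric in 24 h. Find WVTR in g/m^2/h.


Formula: WVTR = mass_loss / (area * time)
Step 1: Convert area: 54 cm^2 = 0.0054 m^2
Step 2: WVTR = 7.7 g / (0.0054 m^2 * 24 h)
Step 3: WVTR = 7.7 / 0.1296 = 59.4 g/m^2/h

59.4 g/m^2/h


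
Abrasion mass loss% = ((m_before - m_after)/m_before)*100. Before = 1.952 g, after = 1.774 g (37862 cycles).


Formula: Mass loss% = ((m_before - m_after) / m_before) * 100
Step 1: Mass loss = 1.952 - 1.774 = 0.178 g
Step 2: Ratio = 0.178 / 1.952 = 0.0911885
Step 3: Mass loss% = 0.0911885 * 100 = 9.11885% ≈ 9.12%

9.12%


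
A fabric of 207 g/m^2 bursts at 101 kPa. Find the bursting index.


Formula: Bursting Index = Bursting Strength / Fabric GSM
BI = 101 kPa / 207 g/m^2
BI = 0.488 kPa/(g/m^2)

0.488 kPa/(g/m^2)


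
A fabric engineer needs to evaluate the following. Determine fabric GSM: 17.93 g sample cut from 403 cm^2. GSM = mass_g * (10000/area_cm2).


Formula: GSM = mass_g / area_m2
Step 1: Convert area: 403 cm^2 = 403 / 10000 = 0.0403 m^2
Step 2: GSM = 17.93 g / 0.0403 m^2 = 444.9 g/m^2

444.9 g/m^2


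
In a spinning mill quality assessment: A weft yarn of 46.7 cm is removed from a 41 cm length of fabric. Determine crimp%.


Formula: Crimp% = ((L_yarn - L_fabric) / L_fabric) * 100
Step 1: Extension = 46.7 - 41 = 5.7 cm
Step 2: Crimp% = (5.7 / 41) * 100
Step 3: Crimp% = 0.139024 * 100 = 13.9024% ≈ 13.9%

13.9%


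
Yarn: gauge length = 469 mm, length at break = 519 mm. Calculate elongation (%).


Formula: Elongation (%) = ((L_break - L0) / L0) * 100
Step 1: Extension = 519 - 469 = 50 mm
Step 2: Elongation = (50 / 469) * 100
Step 3: Elongation = 0.10661 * 100 = 10.661% ≈ 10.7%

10.7%


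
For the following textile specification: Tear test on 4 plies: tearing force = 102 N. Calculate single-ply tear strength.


Formula: Per-ply strength = Total force / Number of plies
Per-ply = 102 N / 4
Per-ply = 25.5 N

25.5 N


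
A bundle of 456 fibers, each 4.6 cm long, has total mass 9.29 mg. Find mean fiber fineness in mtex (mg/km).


Formula: fineness (mtex) = mass (mg) / total length (km) = (mass_mg / total_length_m) * 1000
Step 1: Convert fiber length: 4.6 cm = 0.046 m
Step 2: Total fiber length = 456 * 0.046 = 20.976 m
Step 3: Linear density = 9.29 mg / 20.976 m = 0.4429 mg/m
Step 4: fineness = 0.4429 * 1000 = 442.9 mtex

442.9 mtex


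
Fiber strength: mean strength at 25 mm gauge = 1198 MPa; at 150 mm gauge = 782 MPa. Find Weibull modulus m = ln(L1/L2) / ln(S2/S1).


Formula: m = ln(L1/L2) / ln(S2/S1)
Step 1: ln(L1/L2) = ln(25/150) = -1.79176
Step 2: S2/S1 = 782/1198 = 0.65275
Step 3: ln(S2/S1) = ln(0.65275) = -0.42656
Step 4: m = -1.79176 / -0.42656 = 4.20

4.20 (Weibull m)


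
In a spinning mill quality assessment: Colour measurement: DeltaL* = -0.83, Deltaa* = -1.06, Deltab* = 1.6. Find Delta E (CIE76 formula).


Formula: Delta E = sqrt(dL*^2 + da*^2 + db*^2)
Step 1: dL*^2 = (-0.83)^2 = 0.6889
Step 2: da*^2 = (-1.06)^2 = 1.1236
Step 3: db*^2 = 1.6^2 = 2.56
Step 4: Sum = 0.6889 + 1.1236 + 2.56 = 4.3725
Step 5: Delta E = sqrt(4.3725) = 2.09

2.09 Delta E


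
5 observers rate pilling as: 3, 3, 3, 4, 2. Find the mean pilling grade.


Formula: Mean = sum / count
Sum = 3 + 3 + 3 + 4 + 2 = 15
Mean = 15 / 5 = 3.0

3.0


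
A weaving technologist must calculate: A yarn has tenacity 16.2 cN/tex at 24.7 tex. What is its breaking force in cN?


Formula: Breaking force = Tenacity * Linear density
F = 16.2 cN/tex * 24.7 tex
F = 400.14 cN

400.14 cN


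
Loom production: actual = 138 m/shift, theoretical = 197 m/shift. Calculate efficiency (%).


Formula: Efficiency% = (Actual output / Theoretical output) * 100
Efficiency% = (138 / 197) * 100
Efficiency% = 0.700508 * 100 = 70.0508% ≈ 70.1%

70.1%


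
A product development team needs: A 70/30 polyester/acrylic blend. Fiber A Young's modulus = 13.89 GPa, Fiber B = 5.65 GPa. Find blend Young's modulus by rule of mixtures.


Formula: Blend property = (fraction_A * property_A) + (fraction_B * property_B)
Step 1: Contribution A = 70/100 * 13.89 GPa = 9.723 GPa
Step 2: Contribution B = 30/100 * 5.65 GPa = 1.695 GPa
Step 3: Blend Young's modulus = 9.723 + 1.695 = 11.418 GPa

11.418 GPa


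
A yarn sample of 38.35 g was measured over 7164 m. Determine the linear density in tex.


Formula: Tex = (mass_g / length_m) * 1000
Substituting: Tex = (38.35 / 7164) * 1000
Intermediate: 38.35 / 7164 = 0.00535315 g/m
Tex = 0.00535315 * 1000 = 5.35 tex

5.35 tex


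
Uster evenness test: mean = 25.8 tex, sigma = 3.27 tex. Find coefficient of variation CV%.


Formula: CV% = (standard deviation / mean) * 100
Step 1: Ratio = 3.27 / 25.8 = 0.126744
Step 2: CV% = 0.126744 * 100 = 12.6744% ≈ 12.7%

12.7%


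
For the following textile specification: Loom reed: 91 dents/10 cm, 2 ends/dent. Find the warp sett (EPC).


Formula: EPC = (dents per 10 cm * ends per dent) / 10
Step 1: Total ends per 10 cm = 91 * 2 = 182
Step 2: EPC = 182 / 10 = 18.2 ends/cm

18.2 ends/cm


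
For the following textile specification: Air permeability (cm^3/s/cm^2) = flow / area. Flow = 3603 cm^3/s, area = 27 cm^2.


Formula: Air Permeability = Airflow / Test Area
AP = 3603 cm^3/s / 27 cm^2
AP = 133.4 cm^3/s/cm^2

133.4 cm^3/s/cm^2


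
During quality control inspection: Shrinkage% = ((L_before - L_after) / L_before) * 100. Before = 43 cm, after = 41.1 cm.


Formula: Shrinkage% = ((L_before - L_after) / L_before) * 100
Step 1: Shrinkage = 43 - 41.1 = 1.9 cm
Step 2: Shrinkage% = (1.9 / 43) * 100
Step 3: Shrinkage% = 0.044186 * 100 = 4.4186% ≈ 4.4%

4.4%


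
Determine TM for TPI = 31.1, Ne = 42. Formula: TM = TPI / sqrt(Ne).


Formula: TM = TPI / sqrt(Ne)
Step 1: sqrt(Ne) = sqrt(42) = 6.4807
Step 2: TM = 31.1 / 6.4807 = 4.80

4.80 TM


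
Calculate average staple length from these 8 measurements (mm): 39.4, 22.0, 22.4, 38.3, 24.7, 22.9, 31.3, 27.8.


Formula: Mean = sum of lengths / count
Sum = 39.4 + 22.0 + 22.4 + 38.3 + 24.7 + 22.9 + 31.3 + 27.8
Sum = 228.8 mm
Mean = 228.8 / 8 = 28.60 mm

28.60 mm


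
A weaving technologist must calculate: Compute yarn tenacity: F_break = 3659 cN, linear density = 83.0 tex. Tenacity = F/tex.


Formula: Tenacity = Breaking force / Linear density
Tenacity = 3659 cN / 83.0 tex
Tenacity = 44.08 cN/tex

44.08 cN/tex


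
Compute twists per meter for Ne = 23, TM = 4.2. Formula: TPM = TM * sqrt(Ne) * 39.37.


Formula: TPM = TM * sqrt(Ne) * 39.37
Step 1: sqrt(Ne) = sqrt(23) = 4.7958
Step 2: TM * sqrt(Ne) = 4.2 * 4.7958 = 20.1424
Step 3: TPM = 20.1424 * 39.37 = 793 twists/m

793 twists/m


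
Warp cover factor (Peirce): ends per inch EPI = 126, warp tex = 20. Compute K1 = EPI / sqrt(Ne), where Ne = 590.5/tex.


Formula: K1 = EPI / sqrt(Ne), with Ne = 590.5 / tex_warp
Step 1: Ne = 590.5 / 20 = 29.525
Step 2: sqrt(Ne) = sqrt(29.525) = 5.4337
Step 3: K1 = 126 / 5.4337 = 23.2

23.2


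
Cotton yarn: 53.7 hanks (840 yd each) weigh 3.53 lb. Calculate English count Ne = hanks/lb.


Formula: Ne = hanks / mass_lb
Substituting: Ne = 53.7 / 3.53
Ne = 15.2

15.2 Ne


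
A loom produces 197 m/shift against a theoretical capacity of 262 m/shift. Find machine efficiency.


Formula: Efficiency% = (Actual output / Theoretical output) * 100
Efficiency% = (197 / 262) * 100
Efficiency% = 0.751908 * 100 = 75.1908% ≈ 75.2%

75.2%


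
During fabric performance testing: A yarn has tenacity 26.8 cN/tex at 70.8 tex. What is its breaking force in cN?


Formula: Breaking force = Tenacity * Linear density
F = 26.8 cN/tex * 70.8 tex
F = 1897.44 cN

1897.44 cN


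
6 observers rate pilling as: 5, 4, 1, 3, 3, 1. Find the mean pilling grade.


Formula: Mean = sum / count
Sum = 5 + 4 + 1 + 3 + 3 + 1 = 17
Mean = 17 / 6 = 2.8

2.8


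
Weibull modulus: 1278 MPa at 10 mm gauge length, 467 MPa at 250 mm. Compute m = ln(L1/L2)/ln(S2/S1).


Formula: m = ln(L1/L2) / ln(S2/S1)
Step 1: ln(L1/L2) = ln(10/250) = -3.21888
Step 2: S2/S1 = 467/1278 = 0.36541
Step 3: ln(S2/S1) = ln(0.36541) = -1.00674
Step 4: m = -3.21888 / -1.00674 = 3.20

3.20 (Weibull m)


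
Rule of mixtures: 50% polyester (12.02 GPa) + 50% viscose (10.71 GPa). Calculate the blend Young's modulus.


Formula: Blend property = (fraction_A * property_A) + (fraction_B * property_B)
Step 1: Contribution A = 50/100 * 12.02 GPa = 6.01 GPa
Step 2: Contribution B = 50/100 * 10.71 GPa = 5.355 GPa
Step 3: Blend Young's modulus = 6.01 + 5.355 = 11.365 GPa

11.365 GPa


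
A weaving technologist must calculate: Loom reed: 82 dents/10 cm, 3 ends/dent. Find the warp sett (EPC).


Formula: EPC = (dents per 10 cm * ends per dent) / 10
Step 1: Total ends per 10 cm = 82 * 3 = 246
Step 2: EPC = 246 / 10 = 24.6 ends/cm

24.6 ends/cm


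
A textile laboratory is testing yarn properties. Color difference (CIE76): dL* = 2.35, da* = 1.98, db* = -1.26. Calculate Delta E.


Formula: Delta E = sqrt(dL*^2 + da*^2 + db*^2)
Step 1: dL*^2 = 2.35^2 = 5.5225
Step 2: da*^2 = 1.98^2 = 3.9204
Step 3: db*^2 = (-1.26)^2 = 1.5876
Step 4: Sum = 5.5225 + 3.9204 + 1.5876 = 11.0305
Step 5: Delta E = sqrt(11.0305) = 3.32

3.32 Delta E


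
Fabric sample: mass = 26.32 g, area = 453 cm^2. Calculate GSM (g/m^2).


Formula: GSM = mass_g / area_m2
Step 1: Convert area: 453 cm^2 = 453 / 10000 = 0.0453 m^2
Step 2: GSM = 26.32 g / 0.0453 m^2 = 581.0 g/m^2

581.0 g/m^2


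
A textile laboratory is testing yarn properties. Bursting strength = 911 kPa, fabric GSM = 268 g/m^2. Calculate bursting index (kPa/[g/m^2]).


Formula: Bursting Index = Bursting Strength / Fabric GSM
BI = 911 kPa / 268 g/m^2
BI = 3.399 kPa/(g/m^2)

3.399 kPa/(g/m^2)


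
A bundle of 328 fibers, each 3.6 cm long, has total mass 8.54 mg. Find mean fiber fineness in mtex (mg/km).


Formula: fineness (mtex) = mass (mg) / total length (km) = (mass_mg / total_length_m) * 1000
Step 1: Convert fiber length: 3.6 cm = 0.036 m
Step 2: Total fiber length = 328 * 0.036 = 11.808 m
Step 3: Linear density = 8.54 mg / 11.808 m = 0.7232 mg/m
Step 4: fineness = 0.7232 * 1000 = 723.2 mtex

723.2 mtex


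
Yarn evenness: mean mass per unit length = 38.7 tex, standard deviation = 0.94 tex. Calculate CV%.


Formula: CV% = (standard deviation / mean) * 100
Step 1: Ratio = 0.94 / 38.7 = 0.024289
Step 2: CV% = 0.024289 * 100 = 2.4289% ≈ 2.4%

2.4%


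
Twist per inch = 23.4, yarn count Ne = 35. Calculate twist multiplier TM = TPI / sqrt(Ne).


Formula: TM = TPI / sqrt(Ne)
Step 1: sqrt(Ne) = sqrt(35) = 5.9161
Step 2: TM = 23.4 / 5.9161 = 3.96

3.96 TM


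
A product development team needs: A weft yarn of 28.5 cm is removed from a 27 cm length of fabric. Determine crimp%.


Formula: Crimp% = ((L_yarn - L_fabric) / L_fabric) * 100
Step 1: Extension = 28.5 - 27 = 1.5 cm
Step 2: Crimp% = (1.5 / 27) * 100
Step 3: Crimp% = 0.055556 * 100 = 5.5556% ≈ 5.6%

5.6%


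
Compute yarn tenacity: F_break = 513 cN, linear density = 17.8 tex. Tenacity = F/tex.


Formula: Tenacity = Breaking force / Linear density
Tenacity = 513 cN / 17.8 tex
Tenacity = 28.82 cN/tex

28.82 cN/tex


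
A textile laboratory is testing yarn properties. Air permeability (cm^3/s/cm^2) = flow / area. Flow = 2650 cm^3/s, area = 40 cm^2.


Formula: Air Permeability = Airflow / Test Area
AP = 2650 cm^3/s / 40 cm^2
AP = 66.3 cm^3/s/cm^2

66.3 cm^3/s/cm^2


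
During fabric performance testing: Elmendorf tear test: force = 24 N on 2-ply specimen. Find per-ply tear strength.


Formula: Per-ply strength = Total force / Number of plies
Per-ply = 24 N / 2
Per-ply = 12 N

12 N


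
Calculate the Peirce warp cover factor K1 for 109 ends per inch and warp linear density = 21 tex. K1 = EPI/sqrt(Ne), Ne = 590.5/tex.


Formula: K1 = EPI / sqrt(Ne), with Ne = 590.5 / tex_warp
Step 1: Ne = 590.5 / 21 = 28.119
Step 2: sqrt(Ne) = sqrt(28.119) = 5.3027
Step 3: K1 = 109 / 5.3027 = 20.6

20.6


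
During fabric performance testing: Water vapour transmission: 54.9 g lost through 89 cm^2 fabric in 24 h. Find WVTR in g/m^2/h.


Formula: WVTR = mass_loss / (area * time)
Step 1: Convert area: 89 cm^2 = 0.0089 m^2
Step 2: WVTR = 54.9 g / (0.0089 m^2 * 24 h)
Step 3: WVTR = 54.9 / 0.2136 = 257.0 g/m^2/h

257.0 g/m^2/h


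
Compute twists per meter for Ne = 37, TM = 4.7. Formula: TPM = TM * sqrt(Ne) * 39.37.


Formula: TPM = TM * sqrt(Ne) * 39.37
Step 1: sqrt(Ne) = sqrt(37) = 6.0828
Step 2: TM * sqrt(Ne) = 4.7 * 6.0828 = 28.5892
Step 3: TPM = 28.5892 * 39.37 = 1126 twists/m

1126 twists/m


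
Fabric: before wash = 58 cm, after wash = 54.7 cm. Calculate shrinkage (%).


Formula: Shrinkage% = ((L_before - L_after) / L_before) * 100
Step 1: Shrinkage = 58 - 54.7 = 3.3 cm
Step 2: Shrinkage% = (3.3 / 58) * 100
Step 3: Shrinkage% = 0.056897 * 100 = 5.6897% ≈ 5.7%

5.7%


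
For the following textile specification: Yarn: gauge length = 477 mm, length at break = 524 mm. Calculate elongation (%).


Formula: Elongation (%) = ((L_break - L0) / L0) * 100
Step 1: Extension = 524 - 477 = 47 mm
Step 2: Elongation = (47 / 477) * 100
Step 3: Elongation = 0.098532 * 100 = 9.8532% ≈ 9.9%

9.9%


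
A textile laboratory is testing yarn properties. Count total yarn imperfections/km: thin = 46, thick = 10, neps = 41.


Formula: Total = thin places + thick places + neps
Total = 46 + 10 + 41
Total = 97 imperfections/km

97 imperfections/km


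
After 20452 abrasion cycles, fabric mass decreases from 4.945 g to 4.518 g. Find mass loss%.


Formula: Mass loss% = ((m_before - m_after) / m_before) * 100
Step 1: Mass loss = 4.945 - 4.518 = 0.427 g
Step 2: Ratio = 0.427 / 4.945 = 0.0863498
Step 3: Mass loss% = 0.0863498 * 100 = 8.63498% ≈ 8.63%

8.63%


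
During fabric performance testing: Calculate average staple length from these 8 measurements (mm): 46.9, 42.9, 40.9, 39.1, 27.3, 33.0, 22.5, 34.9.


Formula: Mean = sum of lengths / count
Sum = 46.9 + 42.9 + 40.9 + 39.1 + 27.3 + 33.0 + 22.5 + 34.9
Sum = 287.5 mm
Mean = 287.5 / 8 = 35.94 mm

35.94 mm


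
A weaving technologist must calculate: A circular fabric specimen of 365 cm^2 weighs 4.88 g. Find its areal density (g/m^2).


Formula: GSM = mass_g / area_m2
Step 1: Convert area: 365 cm^2 = 365 / 10000 = 0.0365 m^2
Step 2: GSM = 4.88 g / 0.0365 m^2 = 133.7 g/m^2

133.7 g/m^2


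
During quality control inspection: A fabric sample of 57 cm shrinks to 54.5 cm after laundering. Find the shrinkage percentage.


Formula: Shrinkage% = ((L_before - L_after) / L_before) * 100
Step 1: Shrinkage = 57 - 54.5 = 2.5 cm
Step 2: Shrinkage% = (2.5 / 57) * 100
Step 3: Shrinkage% = 0.04386 * 100 = 4.386% ≈ 4.4%

4.4%


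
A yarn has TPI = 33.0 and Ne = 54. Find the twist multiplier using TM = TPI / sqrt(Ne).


Formula: TM = TPI / sqrt(Ne)
Step 1: sqrt(Ne) = sqrt(54) = 7.3485
Step 2: TM = 33.0 / 7.3485 = 4.49

4.49 TM


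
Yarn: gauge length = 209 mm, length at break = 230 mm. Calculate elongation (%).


Formula: Elongation (%) = ((L_break - L0) / L0) * 100
Step 1: Extension = 230 - 209 = 21 mm
Step 2: Elongation = (21 / 209) * 100
Step 3: Elongation = 0.100478 * 100 = 10.0478% ≈ 10.0%

10.0%


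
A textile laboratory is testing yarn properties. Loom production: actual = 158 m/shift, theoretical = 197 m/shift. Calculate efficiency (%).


Formula: Efficiency% = (Actual output / Theoretical output) * 100
Efficiency% = (158 / 197) * 100
Efficiency% = 0.80203 * 100 = 80.203% ≈ 80.2%

80.2%


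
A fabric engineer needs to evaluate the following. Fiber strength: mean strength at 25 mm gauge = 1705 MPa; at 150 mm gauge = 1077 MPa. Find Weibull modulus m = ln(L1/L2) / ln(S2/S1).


Formula: m = ln(L1/L2) / ln(S2/S1)
Step 1: ln(L1/L2) = ln(25/150) = -1.79176
Step 2: S2/S1 = 1077/1705 = 0.63167
Step 3: ln(S2/S1) = ln(0.63167) = -0.45939
Step 4: m = -1.79176 / -0.45939 = 3.90

3.90 (Weibull m)


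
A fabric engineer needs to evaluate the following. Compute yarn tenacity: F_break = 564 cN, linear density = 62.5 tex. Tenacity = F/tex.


Formula: Tenacity = Breaking force / Linear density
Tenacity = 564 cN / 62.5 tex
Tenacity = 9.02 cN/tex

9.02 cN/tex


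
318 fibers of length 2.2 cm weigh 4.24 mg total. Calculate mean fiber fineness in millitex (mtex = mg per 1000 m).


Formula: fineness (mtex) = mass (mg) / total length (km) = (mass_mg / total_length_m) * 1000
Step 1: Convert fiber length: 2.2 cm = 0.022 m
Step 2: Total fiber length = 318 * 0.022 = 6.996 m
Step 3: Linear density = 4.24 mg / 6.996 m = 0.6061 mg/m
Step 4: fineness = 0.6061 * 1000 = 606.1 mtex

606.1 mtex


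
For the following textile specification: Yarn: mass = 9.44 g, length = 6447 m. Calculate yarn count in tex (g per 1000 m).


Formula: Tex = (mass_g / length_m) * 1000
Substituting: Tex = (9.44 / 6447) * 1000
Intermediate: 9.44 / 6447 = 0.00146425 g/m
Tex = 0.00146425 * 1000 = 1.46 tex

1.46 tex


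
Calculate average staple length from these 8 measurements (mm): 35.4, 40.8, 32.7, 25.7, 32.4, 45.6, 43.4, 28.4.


Formula: Mean = sum of lengths / count
Sum = 35.4 + 40.8 + 32.7 + 25.7 + 32.4 + 45.6 + 43.4 + 28.4
Sum = 284.4 mm
Mean = 284.4 / 8 = 35.55 mm

35.55 mm


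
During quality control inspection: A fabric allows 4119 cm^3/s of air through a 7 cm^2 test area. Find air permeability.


Formula: Air Permeability = Airflow / Test Area
AP = 4119 cm^3/s / 7 cm^2
AP = 588.4 cm^3/s/cm^2

588.4 cm^3/s/cm^2


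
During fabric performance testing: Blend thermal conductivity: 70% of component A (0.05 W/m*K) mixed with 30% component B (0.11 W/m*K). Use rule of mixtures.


Formula: Blend property = (fraction_A * property_A) + (fraction_B * property_B)
Step 1: Contribution A = 70/100 * 0.05 W/m*K = 0.035 W/m*K
Step 2: Contribution B = 30/100 * 0.11 W/m*K = 0.033 W/m*K
Step 3: Blend thermal conductivity = 0.035 + 0.033 = 0.068 W/m*K

0.068 W/m*K


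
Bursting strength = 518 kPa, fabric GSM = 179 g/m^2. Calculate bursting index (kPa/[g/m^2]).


Formula: Bursting Index = Bursting Strength / Fabric GSM
BI = 518 kPa / 179 g/m^2
BI = 2.894 kPa/(g/m^2)

2.894 kPa/(g/m^2)


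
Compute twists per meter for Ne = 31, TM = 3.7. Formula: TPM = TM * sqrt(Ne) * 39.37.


Formula: TPM = TM * sqrt(Ne) * 39.37
Step 1: sqrt(Ne) = sqrt(31) = 5.5678
Step 2: TM * sqrt(Ne) = 3.7 * 5.5678 = 20.6009
Step 3: TPM = 20.6009 * 39.37 = 811 twists/m

811 twists/m


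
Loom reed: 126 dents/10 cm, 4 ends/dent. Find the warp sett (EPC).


Formula: EPC = (dents per 10 cm * ends per dent) / 10
Step 1: Total ends per 10 cm = 126 * 4 = 504
Step 2: EPC = 504 / 10 = 50.4 ends/cm

50.4 ends/cm


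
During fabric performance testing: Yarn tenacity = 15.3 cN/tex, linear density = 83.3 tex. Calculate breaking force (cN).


Formula: Breaking force = Tenacity * Linear density
F = 15.3 cN/tex * 83.3 tex
F = 1274.49 cN

1274.49 cN


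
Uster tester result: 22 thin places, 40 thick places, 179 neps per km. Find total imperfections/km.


Formula: Total = thin places + thick places + neps
Total = 22 + 40 + 179
Total = 241 imperfections/km

241 imperfections/km


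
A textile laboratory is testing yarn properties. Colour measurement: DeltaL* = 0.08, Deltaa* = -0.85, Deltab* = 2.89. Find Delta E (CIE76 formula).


Formula: Delta E = sqrt(dL*^2 + da*^2 + db*^2)
Step 1: dL*^2 = 0.08^2 = 0.0064
Step 2: da*^2 = (-0.85)^2 = 0.7225
Step 3: db*^2 = 2.89^2 = 8.3521
Step 4: Sum = 0.0064 + 0.7225 + 8.3521 = 9.081
Step 5: Delta E = sqrt(9.081) = 3.01

3.01 Delta E


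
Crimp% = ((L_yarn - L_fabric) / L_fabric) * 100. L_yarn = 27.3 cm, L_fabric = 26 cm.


Formula: Crimp% = ((L_yarn - L_fabric) / L_fabric) * 100
Step 1: Extension = 27.3 - 26 = 1.3 cm
Step 2: Crimp% = (1.3 / 26) * 100
Step 3: Crimp% = 0.05 * 100 = 5.0%

5.0%


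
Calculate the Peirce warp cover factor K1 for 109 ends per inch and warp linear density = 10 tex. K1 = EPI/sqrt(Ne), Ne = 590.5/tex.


Formula: K1 = EPI / sqrt(Ne), with Ne = 590.5 / tex_warp
Step 1: Ne = 590.5 / 10 = 59.05
Step 2: sqrt(Ne) = sqrt(59.05) = 7.6844
Step 3: K1 = 109 / 7.6844 = 14.2

14.2


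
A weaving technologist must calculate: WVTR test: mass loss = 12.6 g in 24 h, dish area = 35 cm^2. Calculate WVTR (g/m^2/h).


Formula: WVTR = mass_loss / (area * time)
Step 1: Convert area: 35 cm^2 = 0.0035 m^2
Step 2: WVTR = 12.6 g / (0.0035 m^2 * 24 h)
Step 3: WVTR = 12.6 / 0.084 = 150.0 g/m^2/h

150.0 g/m^2/h


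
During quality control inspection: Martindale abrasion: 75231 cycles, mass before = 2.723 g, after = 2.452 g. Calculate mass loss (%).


Formula: Mass loss% = ((m_before - m_after) / m_before) * 100
Step 1: Mass loss = 2.723 - 2.452 = 0.271 g
Step 2: Ratio = 0.271 / 2.723 = 0.0995226
Step 3: Mass loss% = 0.0995226 * 100 = 9.95226% ≈ 9.95%

9.95%


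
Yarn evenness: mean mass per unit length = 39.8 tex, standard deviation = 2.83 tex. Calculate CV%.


Formula: CV% = (standard deviation / mean) * 100
Step 1: Ratio = 2.83 / 39.8 = 0.071106
Step 2: CV% = 0.071106 * 100 = 7.1106% ≈ 7.1%

7.1%


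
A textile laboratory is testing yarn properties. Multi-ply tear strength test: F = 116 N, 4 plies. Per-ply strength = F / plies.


Formula: Per-ply strength = Total force / Number of plies
Per-ply = 116 N / 4
Per-ply = 29 N

29 N


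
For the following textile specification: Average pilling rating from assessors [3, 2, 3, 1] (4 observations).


Formula: Mean = sum / count
Sum = 3 + 2 + 3 + 1 = 9
Mean = 9 / 4 = 2.3

2.3


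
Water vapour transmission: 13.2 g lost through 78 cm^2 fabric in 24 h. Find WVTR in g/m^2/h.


Formula: WVTR = mass_loss / (area * time)
Step 1: Convert area: 78 cm^2 = 0.0078 m^2
Step 2: WVTR = 13.2 g / (0.0078 m^2 * 24 h)
Step 3: WVTR = 13.2 / 0.1872 = 70.5 g/m^2/h

70.5 g/m^2/h


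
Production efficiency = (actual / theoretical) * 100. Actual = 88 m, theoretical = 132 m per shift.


Formula: Efficiency% = (Actual output / Theoretical output) * 100
Efficiency% = (88 / 132) * 100
Efficiency% = 0.666667 * 100 = 66.6667% ≈ 66.7%

66.7%


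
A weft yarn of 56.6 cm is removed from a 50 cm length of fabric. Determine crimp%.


Formula: Crimp% = ((L_yarn - L_fabric) / L_fabric) * 100
Step 1: Extension = 56.6 - 50 = 6.6 cm
Step 2: Crimp% = (6.6 / 50) * 100
Step 3: Crimp% = 0.132 * 100 = 13.2%

13.2%


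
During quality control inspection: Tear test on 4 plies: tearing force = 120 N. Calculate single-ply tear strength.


Formula: Per-ply strength = Total force / Number of plies
Per-ply = 120 N / 4
Per-ply = 30 N

30 N


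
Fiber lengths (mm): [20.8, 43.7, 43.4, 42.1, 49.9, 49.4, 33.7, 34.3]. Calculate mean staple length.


Formula: Mean = sum of lengths / count
Sum = 20.8 + 43.7 + 43.4 + 42.1 + 49.9 + 49.4 + 33.7 + 34.3
Sum = 317.3 mm
Mean = 317.3 / 8 = 39.66 mm

39.66 mm


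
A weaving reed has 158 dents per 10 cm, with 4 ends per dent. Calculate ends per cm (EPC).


Formula: EPC = (dents per 10 cm * ends per dent) / 10
Step 1: Total ends per 10 cm = 158 * 4 = 632
Step 2: EPC = 632 / 10 = 63.2 ends/cm

63.2 ends/cm


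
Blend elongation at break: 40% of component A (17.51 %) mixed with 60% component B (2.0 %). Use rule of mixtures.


Formula: Blend property = (fraction_A * property_A) + (fraction_B * property_B)
Step 1: Contribution A = 40/100 * 17.51 % = 7.004 %
Step 2: Contribution B = 60/100 * 2.0 % = 1.2 %
Step 3: Blend elongation at break = 7.004 + 1.2 = 8.204 %

8.204 %


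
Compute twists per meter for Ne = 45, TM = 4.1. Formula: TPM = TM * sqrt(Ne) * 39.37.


Formula: TPM = TM * sqrt(Ne) * 39.37
Step 1: sqrt(Ne) = sqrt(45) = 6.7082
Step 2: TM * sqrt(Ne) = 4.1 * 6.7082 = 27.5036
Step 3: TPM = 27.5036 * 39.37 = 1083 twists/m

1083 twists/m


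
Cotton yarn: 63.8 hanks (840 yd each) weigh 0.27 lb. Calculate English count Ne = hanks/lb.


Formula: Ne = hanks / mass_lb
Substituting: Ne = 63.8 / 0.27
Ne = 236.3

236.3 Ne


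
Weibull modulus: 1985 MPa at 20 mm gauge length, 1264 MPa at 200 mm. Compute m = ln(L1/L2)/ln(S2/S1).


Formula: m = ln(L1/L2) / ln(S2/S1)
Step 1: ln(L1/L2) = ln(20/200) = -2.30259
Step 2: S2/S1 = 1264/1985 = 0.63678
Step 3: ln(S2/S1) = ln(0.63678) = -0.45133
Step 4: m = -2.30259 / -0.45133 = 5.10

5.10 (Weibull m)


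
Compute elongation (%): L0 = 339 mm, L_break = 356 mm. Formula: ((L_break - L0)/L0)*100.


Formula: Elongation (%) = ((L_break - L0) / L0) * 100
Step 1: Extension = 356 - 339 = 17 mm
Step 2: Elongation = (17 / 339) * 100
Step 3: Elongation = 0.050147 * 100 = 5.0147% ≈ 5.0%

5.0%


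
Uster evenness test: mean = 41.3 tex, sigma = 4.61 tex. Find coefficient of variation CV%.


Formula: CV% = (standard deviation / mean) * 100
Step 1: Ratio = 4.61 / 41.3 = 0.111622
Step 2: CV% = 0.111622 * 100 = 11.1622% ≈ 11.2%

11.2%


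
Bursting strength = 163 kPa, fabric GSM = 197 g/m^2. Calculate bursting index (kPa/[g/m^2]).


Formula: Bursting Index = Bursting Strength / Fabric GSM
BI = 163 kPa / 197 g/m^2
BI = 0.827 kPa/(g/m^2)

0.827 kPa/(g/m^2)


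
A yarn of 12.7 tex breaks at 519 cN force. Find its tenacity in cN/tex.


Formula: Tenacity = Breaking force / Linear density
Tenacity = 519 cN / 12.7 tex
Tenacity = 40.87 cN/tex

40.87 cN/tex


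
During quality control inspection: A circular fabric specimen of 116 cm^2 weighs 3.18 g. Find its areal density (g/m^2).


Formula: GSM = mass_g / area_m2
Step 1: Convert area: 116 cm^2 = 116 / 10000 = 0.0116 m^2
Step 2: GSM = 3.18 g / 0.0116 m^2 = 274.1 g/m^2

274.1 g/m^2


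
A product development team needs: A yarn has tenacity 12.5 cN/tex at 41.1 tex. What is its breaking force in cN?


Formula: Breaking force = Tenacity * Linear density
F = 12.5 cN/tex * 41.1 tex
F = 513.75 cN

513.75 cN


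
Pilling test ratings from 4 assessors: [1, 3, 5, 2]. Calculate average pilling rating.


Formula: Mean = sum / count
Sum = 1 + 3 + 5 + 2 = 11
Mean = 11 / 4 = 2.8

2.8


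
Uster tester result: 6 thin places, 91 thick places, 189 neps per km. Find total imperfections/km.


Formula: Total = thin places + thick places + neps
Total = 6 + 91 + 189
Total = 286 imperfections/km

286 imperfections/km


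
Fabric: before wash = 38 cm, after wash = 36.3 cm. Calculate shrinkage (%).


Formula: Shrinkage% = ((L_before - L_after) / L_before) * 100
Step 1: Shrinkage = 38 - 36.3 = 1.7 cm
Step 2: Shrinkage% = (1.7 / 38) * 100
Step 3: Shrinkage% = 0.044737 * 100 = 4.4737% ≈ 4.5%

4.5%


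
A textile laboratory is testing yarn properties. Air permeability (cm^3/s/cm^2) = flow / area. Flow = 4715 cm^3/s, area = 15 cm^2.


Formula: Air Permeability = Airflow / Test Area
AP = 4715 cm^3/s / 15 cm^2
AP = 314.3 cm^3/s/cm^2

314.3 cm^3/s/cm^2


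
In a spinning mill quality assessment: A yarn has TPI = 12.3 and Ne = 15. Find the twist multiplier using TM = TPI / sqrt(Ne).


Formula: TM = TPI / sqrt(Ne)
Step 1: sqrt(Ne) = sqrt(15) = 3.873
Step 2: TM = 12.3 / 3.873 = 3.18

3.18 TM


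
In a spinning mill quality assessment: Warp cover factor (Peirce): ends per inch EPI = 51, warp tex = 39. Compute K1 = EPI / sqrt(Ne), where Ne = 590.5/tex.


Formula: K1 = EPI / sqrt(Ne), with Ne = 590.5 / tex_warp
Step 1: Ne = 590.5 / 39 = 15.141
Step 2: sqrt(Ne) = sqrt(15.141) = 3.8911
Step 3: K1 = 51 / 3.8911 = 13.1

13.1


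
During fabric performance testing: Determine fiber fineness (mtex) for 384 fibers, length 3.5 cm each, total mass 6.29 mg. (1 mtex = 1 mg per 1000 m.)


Formula: fineness (mtex) = mass (mg) / total length (km) = (mass_mg / total_length_m) * 1000
Step 1: Convert fiber length: 3.5 cm = 0.035 m
Step 2: Total fiber length = 384 * 0.035 = 13.44 m
Step 3: Linear density = 6.29 mg / 13.44 m = 0.4680 mg/m
Step 4: fineness = 0.4680 * 1000 = 468.0 mtex

468.0 mtex


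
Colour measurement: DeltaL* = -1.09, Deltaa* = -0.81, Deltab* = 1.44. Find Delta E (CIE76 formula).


Formula: Delta E = sqrt(dL*^2 + da*^2 + db*^2)
Step 1: dL*^2 = (-1.09)^2 = 1.1881
Step 2: da*^2 = (-0.81)^2 = 0.6561
Step 3: db*^2 = 1.44^2 = 2.0736
Step 4: Sum = 1.1881 + 0.6561 + 2.0736 = 3.9178
Step 5: Delta E = sqrt(3.9178) = 1.98

1.98 Delta E


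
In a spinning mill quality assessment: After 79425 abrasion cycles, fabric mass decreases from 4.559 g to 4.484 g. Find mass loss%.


Formula: Mass loss% = ((m_before - m_after) / m_before) * 100
Step 1: Mass loss = 4.559 - 4.484 = 0.075 g
Step 2: Ratio = 0.075 / 4.559 = 0.016451
Step 3: Mass loss% = 0.016451 * 100 = 1.6451% ≈ 1.65%

1.65%


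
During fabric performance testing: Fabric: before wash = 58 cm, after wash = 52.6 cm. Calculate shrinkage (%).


Formula: Shrinkage% = ((L_before - L_after) / L_before) * 100
Step 1: Shrinkage = 58 - 52.6 = 5.4 cm
Step 2: Shrinkage% = (5.4 / 58) * 100
Step 3: Shrinkage% = 0.093103 * 100 = 9.3103% ≈ 9.3%

9.3%


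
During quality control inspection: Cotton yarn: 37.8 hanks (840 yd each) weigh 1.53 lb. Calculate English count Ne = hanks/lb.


Formula: Ne = hanks / mass_lb
Substituting: Ne = 37.8 / 1.53
Ne = 24.7

24.7 Ne


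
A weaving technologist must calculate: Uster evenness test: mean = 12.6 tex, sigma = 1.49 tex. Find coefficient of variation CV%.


Formula: CV% = (standard deviation / mean) * 100
Step 1: Ratio = 1.49 / 12.6 = 0.118254
Step 2: CV% = 0.118254 * 100 = 11.8254% ≈ 11.8%

11.8%


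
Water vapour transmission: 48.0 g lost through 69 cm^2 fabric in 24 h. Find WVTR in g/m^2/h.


Formula: WVTR = mass_loss / (area * time)
Step 1: Convert area: 69 cm^2 = 0.0069 m^2
Step 2: WVTR = 48.0 g / (0.0069 m^2 * 24 h)
Step 3: WVTR = 48.0 / 0.1656 = 289.9 g/m^2/h

289.9 g/m^2/h


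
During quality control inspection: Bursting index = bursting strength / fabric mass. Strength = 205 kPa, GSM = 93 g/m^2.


Formula: Bursting Index = Bursting Strength / Fabric GSM
BI = 205 kPa / 93 g/m^2
BI = 2.204 kPa/(g/m^2)

2.204 kPa/(g/m^2)


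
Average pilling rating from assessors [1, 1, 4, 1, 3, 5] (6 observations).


Formula: Mean = sum / count
Sum = 1 + 1 + 4 + 1 + 3 + 5 = 15
Mean = 15 / 6 = 2.5

2.5


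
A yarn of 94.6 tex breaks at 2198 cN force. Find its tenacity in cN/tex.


Formula: Tenacity = Breaking force / Linear density
Tenacity = 2198 cN / 94.6 tex
Tenacity = 23.23 cN/tex

23.23 cN/tex


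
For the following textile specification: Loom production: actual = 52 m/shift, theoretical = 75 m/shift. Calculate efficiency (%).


Formula: Efficiency% = (Actual output / Theoretical output) * 100
Efficiency% = (52 / 75) * 100
Efficiency% = 0.693333 * 100 = 69.3333% ≈ 69.3%

69.3%


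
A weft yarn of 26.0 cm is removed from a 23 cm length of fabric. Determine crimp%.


Formula: Crimp% = ((L_yarn - L_fabric) / L_fabric) * 100
Step 1: Extension = 26.0 - 23 = 3.0 cm
Step 2: Crimp% = (3.0 / 23) * 100
Step 3: Crimp% = 0.130435 * 100 = 13.0435% ≈ 13.0%

13.0%


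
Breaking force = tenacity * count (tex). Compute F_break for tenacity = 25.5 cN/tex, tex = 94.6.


Formula: Breaking force = Tenacity * Linear density
F = 25.5 cN/tex * 94.6 tex
F = 2412.30 cN

2412.30 cN


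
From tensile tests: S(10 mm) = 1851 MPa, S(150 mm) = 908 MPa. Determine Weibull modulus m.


Formula: m = ln(L1/L2) / ln(S2/S1)
Step 1: ln(L1/L2) = ln(10/150) = -2.70805
Step 2: S2/S1 = 908/1851 = 0.49055
Step 3: ln(S2/S1) = ln(0.49055) = -0.71223
Step 4: m = -2.70805 / -0.71223 = 3.80

3.80 (Weibull m)


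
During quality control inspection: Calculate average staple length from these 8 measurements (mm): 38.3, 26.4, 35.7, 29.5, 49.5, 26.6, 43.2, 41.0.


Formula: Mean = sum of lengths / count
Sum = 38.3 + 26.4 + 35.7 + 29.5 + 49.5 + 26.6 + 43.2 + 41.0
Sum = 290.2 mm
Mean = 290.2 / 8 = 36.28 mm

36.28 mm


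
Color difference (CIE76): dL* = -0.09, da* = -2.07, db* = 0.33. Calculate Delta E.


Formula: Delta E = sqrt(dL*^2 + da*^2 + db*^2)
Step 1: dL*^2 = (-0.09)^2 = 0.0081
Step 2: da*^2 = (-2.07)^2 = 4.2849
Step 3: db*^2 = 0.33^2 = 0.1089
Step 4: Sum = 0.0081 + 4.2849 + 0.1089 = 4.4019
Step 5: Delta E = sqrt(4.4019) = 2.1

2.1 Delta E


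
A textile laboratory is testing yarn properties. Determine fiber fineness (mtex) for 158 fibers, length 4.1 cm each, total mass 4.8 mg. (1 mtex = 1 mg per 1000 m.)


Formula: fineness (mtex) = mass (mg) / total length (km) = (mass_mg / total_length_m) * 1000
Step 1: Convert fiber length: 4.1 cm = 0.041 m
Step 2: Total fiber length = 158 * 0.041 = 6.478 m
Step 3: Linear density = 4.8 mg / 6.478 m = 0.7410 mg/m
Step 4: fineness = 0.7410 * 1000 = 741.0 mtex

741.0 mtex
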